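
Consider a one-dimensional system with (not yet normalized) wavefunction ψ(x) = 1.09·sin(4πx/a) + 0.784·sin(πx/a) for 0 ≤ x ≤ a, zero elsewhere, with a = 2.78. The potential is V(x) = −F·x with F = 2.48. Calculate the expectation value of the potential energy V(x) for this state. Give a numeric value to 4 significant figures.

⟨V⟩ = ∫ V(x)·|ψ|² dx / ∫|ψ|² dx.
On 0 ≤ x ≤ a (j ≠ l): ∫sin²(jπx/a) dx = a/2, ∫sin(jπx/a)·sin(lπx/a) dx = 0; diagonal moments ∫x·sin²(jπx/a) dx = a²/4, ∫x²·sin²(jπx/a) dx = a³·(1/6 − 1/(4j²π²)); cross terms ∫x·sin(jπx/a)·sin(lπx/a) dx = 0 for j + l even and −4jla²/(π²(j² − l²)²) for j + l odd, ∫x²·sin(jπx/a)·sin(lπx/a) dx = (−1)^(j+l)·4jla³/(π²(j² − l²)²); higher powers the same way via product-to-sum and parts.
State is unnormalized: ∫|ψ|² dx = 2.5058, and ∫ψ*·V(x)·ψ dx = -8.4021, so ⟨V⟩ = -8.4021 / 2.5058.
⟨V⟩ = -3.3530.

-3.353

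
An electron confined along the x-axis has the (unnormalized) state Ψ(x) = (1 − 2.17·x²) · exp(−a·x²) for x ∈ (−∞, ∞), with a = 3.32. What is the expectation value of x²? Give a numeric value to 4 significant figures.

0.04199

⟨x²⟩ = ∫ x²·|Ψ|² dx / ∫|Ψ|² dx (integrals over the domain).
Expand each integrand as polynomial × e^(−2ax²) and use ∫x^(2j)·e^(−2ax²) dx = (2j−1)!!/(4a)^j · √(π/(2a)), odd powers → 0; here √(π/(2a)) = 0.68785.
State is unnormalized: ∫|Ψ|² dx = 0.51815, and ∫Ψ*·x²·Ψ dx = 0.021759, so ⟨x²⟩ = 0.021759 / 0.51815.
⟨x²⟩ = 0.041993.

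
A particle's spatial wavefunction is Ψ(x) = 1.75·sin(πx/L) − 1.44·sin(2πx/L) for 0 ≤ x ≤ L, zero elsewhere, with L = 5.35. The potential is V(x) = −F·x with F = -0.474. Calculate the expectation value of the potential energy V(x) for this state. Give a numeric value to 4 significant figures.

⟨V⟩ = ∫ V(x)·|Ψ|² dx / ∫|Ψ|² dx.
On 0 ≤ x ≤ L (j ≠ l): ∫sin²(jπx/L) dx = L/2, ∫sin(jπx/L)·sin(lπx/L) dx = 0; diagonal moments ∫x·sin²(jπx/L) dx = L²/4, ∫x²·sin²(jπx/L) dx = L³·(1/6 − 1/(4j²π²)); cross terms ∫x·sin(jπx/L)·sin(lπx/L) dx = 0 for j + l even and −4jlL²/(π²(j² − l²)²) for j + l odd, ∫x²·sin(jπx/L)·sin(lπx/L) dx = (−1)^(j+l)·4jlL³/(π²(j² − l²)²); higher powers the same way via product-to-sum and parts.
State is unnormalized: ∫|Ψ|² dx = 13.739, and ∫Ψ*·V(x)·Ψ dx = 23.579, so ⟨V⟩ = 23.579 / 13.739.
⟨V⟩ = 1.7162.

1.716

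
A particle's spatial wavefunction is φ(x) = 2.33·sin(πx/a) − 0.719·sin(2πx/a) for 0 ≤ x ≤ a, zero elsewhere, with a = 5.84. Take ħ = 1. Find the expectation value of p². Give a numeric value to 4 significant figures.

0.3649

p² φ = −ħ² d²φ/dx²; ⟨p²⟩ = −ħ² ∫ φ*·φ'' dx / ∫|φ|² dx.
d²/dx² sin(jπx/a) = −(jπ/a)²·sin(jπx/a); on 0 ≤ x ≤ a, ∫sin²(jπx/a) dx = a/2 and ∫sin(jπx/a)·sin(lπx/a) dx = 0 for j ≠ l, so only diagonal terms survive in ∫|φ|² and ∫φ·φ″; ∫φ·φ′ dx = [φ²/2] between the walls = 0.
State is unnormalized: ∫|φ|² dx = 17.362, and ∫φ*·(−ħ² φ'') dx = 6.3348, so ⟨p²⟩ = 6.3348 / 17.362.
⟨p²⟩ = 0.36486.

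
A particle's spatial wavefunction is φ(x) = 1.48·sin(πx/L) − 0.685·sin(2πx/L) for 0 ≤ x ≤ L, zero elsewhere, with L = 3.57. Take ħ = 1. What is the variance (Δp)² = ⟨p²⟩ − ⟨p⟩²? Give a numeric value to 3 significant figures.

1.18

Compute ⟨p⟩ and ⟨p²⟩ separately; (Δp)² = ⟨p²⟩ − ⟨p⟩².
d²/dx² sin(jπx/L) = −(jπ/L)²·sin(jπx/L); on 0 ≤ x ≤ L, ∫sin²(jπx/L) dx = L/2 and ∫sin(jπx/L)·sin(lπx/L) dx = 0 for j ≠ l, so only diagonal terms survive in ∫|φ|² and ∫φ·φ″; ∫φ·φ′ dx = [φ²/2] between the walls = 0.
Normalization: ∫|φ|² dx = 4.7474.
⟨p⟩ = 0.0000 and ⟨p²⟩ = 1.1843.
(Δp)² = 1.1843 − (0.0000)² = 1.1843.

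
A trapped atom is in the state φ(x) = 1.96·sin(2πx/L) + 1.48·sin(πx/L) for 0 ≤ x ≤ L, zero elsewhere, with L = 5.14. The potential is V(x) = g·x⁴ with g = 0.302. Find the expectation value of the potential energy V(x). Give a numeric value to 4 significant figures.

⟨V⟩ = ∫ V(x)·|φ|² dx / ∫|φ|² dx.
On 0 ≤ x ≤ L (j ≠ l): ∫sin²(jπx/L) dx = L/2, ∫sin(jπx/L)·sin(lπx/L) dx = 0; diagonal moments ∫x·sin²(jπx/L) dx = L²/4, ∫x²·sin²(jπx/L) dx = L³·(1/6 − 1/(4j²π²)); cross terms ∫x·sin(jπx/L)·sin(lπx/L) dx = 0 for j + l even and −4jlL²/(π²(j² − l²)²) for j + l odd, ∫x²·sin(jπx/L)·sin(lπx/L) dx = (−1)^(j+l)·4jlL³/(π²(j² − l²)²); higher powers the same way via product-to-sum and parts.
State is unnormalized: ∫|φ|² dx = 15.502, and ∫φ*·V(x)·φ dx = 133.44, so ⟨V⟩ = 133.44 / 15.502.
⟨V⟩ = 8.6076.

8.608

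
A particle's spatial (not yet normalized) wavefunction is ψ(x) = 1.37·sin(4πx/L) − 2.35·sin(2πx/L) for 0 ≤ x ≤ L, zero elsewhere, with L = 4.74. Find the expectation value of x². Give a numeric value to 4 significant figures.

6.378

⟨x²⟩ = ∫ x²·|ψ|² dx / ∫|ψ|² dx (integrals over the domain).
On 0 ≤ x ≤ L (j ≠ l): ∫sin²(jπx/L) dx = L/2, ∫sin(jπx/L)·sin(lπx/L) dx = 0; diagonal moments ∫x·sin²(jπx/L) dx = L²/4, ∫x²·sin²(jπx/L) dx = L³·(1/6 − 1/(4j²π²)); cross terms ∫x·sin(jπx/L)·sin(lπx/L) dx = 0 for j + l even and −4jlL²/(π²(j² − l²)²) for j + l odd, ∫x²·sin(jπx/L)·sin(lπx/L) dx = (−1)^(j+l)·4jlL³/(π²(j² − l²)²); higher powers the same way via product-to-sum and parts.
State is unnormalized: ∫|ψ|² dx = 17.537, and ∫ψ*·x²·ψ dx = 111.85, so ⟨x²⟩ = 111.85 / 17.537.
⟨x²⟩ = 6.3783.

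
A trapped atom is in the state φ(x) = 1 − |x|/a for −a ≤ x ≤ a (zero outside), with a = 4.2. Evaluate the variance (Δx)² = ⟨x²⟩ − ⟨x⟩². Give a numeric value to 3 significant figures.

Compute ⟨x⟩ and ⟨x²⟩ separately, then (Δx)² = ⟨x²⟩ − ⟨x⟩².
φ is even, so ∫ over [−a, a] = 2∫₀ᵃ with φ = 1 − x/a there: ∫₀ᵃ (1 − x/a)² dx = a/3, ∫₀ᵃ x²(1 − x/a)² dx = a³/30, ∫₀ᵃ x⁴(1 − x/a)² dx = a⁵/105.
Normalization: ∫|φ|² dx = 2.8000.
⟨x⟩ = 0.0000 and ⟨x²⟩ = 1.7640.
(Δx)² = 1.7640 − (0.0000)² = 1.7640.

1.76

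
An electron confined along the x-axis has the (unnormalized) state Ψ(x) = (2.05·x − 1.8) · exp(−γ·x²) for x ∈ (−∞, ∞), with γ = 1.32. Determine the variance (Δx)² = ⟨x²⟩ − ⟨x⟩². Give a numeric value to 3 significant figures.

0.144

Compute ⟨x⟩ and ⟨x²⟩ separately, then (Δx)² = ⟨x²⟩ − ⟨x⟩².
Expand each integrand as polynomial × e^(−2γx²) and use ∫x^(2j)·e^(−2γx²) dx = (2j−1)!!/(4γ)^j · √(π/(2γ)), odd powers → 0; here √(π/(2γ)) = 1.0909.
Normalization: ∫|Ψ|² dx = 4.4027.
⟨x⟩ = -0.34632 and ⟨x²⟩ = 0.26409.
(Δx)² = 0.26409 − (-0.34632)² = 0.14416.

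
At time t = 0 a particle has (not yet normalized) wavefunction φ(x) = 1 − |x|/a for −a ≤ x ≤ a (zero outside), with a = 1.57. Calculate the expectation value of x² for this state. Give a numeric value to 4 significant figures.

⟨x²⟩ = ∫ x²·|φ|² dx / ∫|φ|² dx (integrals over the domain).
φ is even, so ∫ over [−a, a] = 2∫₀ᵃ with φ = 1 − x/a there: ∫₀ᵃ (1 − x/a)² dx = a/3, ∫₀ᵃ x²(1 − x/a)² dx = a³/30, ∫₀ᵃ x⁴(1 − x/a)² dx = a⁵/105.
State is unnormalized: ∫|φ|² dx = 1.0467, and ∫φ*·x²·φ dx = 0.25799, so ⟨x²⟩ = 0.25799 / 1.0467.
⟨x²⟩ = 0.24649.

0.2465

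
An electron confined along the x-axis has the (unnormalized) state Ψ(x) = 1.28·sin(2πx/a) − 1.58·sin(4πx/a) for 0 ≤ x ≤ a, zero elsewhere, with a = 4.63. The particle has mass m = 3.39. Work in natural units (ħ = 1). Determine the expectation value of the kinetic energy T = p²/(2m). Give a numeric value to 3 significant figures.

T = −(ħ²/2m) d²/dx², so ⟨T⟩ = −(ħ²/2m) ∫ Ψ*·Ψ'' dx / ∫|Ψ|² dx; with m = 3.39.
d²/dx² sin(jπx/a) = −(jπ/a)²·sin(jπx/a); on 0 ≤ x ≤ a, ∫sin²(jπx/a) dx = a/2 and ∫sin(jπx/a)·sin(lπx/a) dx = 0 for j ≠ l, so only diagonal terms survive in ∫|Ψ|² and ∫Ψ·Ψ″; ∫Ψ·Ψ′ dx = [Ψ²/2] between the walls = 0.
State is unnormalized: ∫|Ψ|² dx = 9.5721, and ∫Ψ*·(−ħ²/2m · Ψ'') dx = 7.3093, so ⟨T⟩ = 7.3093 / 9.5721.
⟨T⟩ = 0.76361.

0.764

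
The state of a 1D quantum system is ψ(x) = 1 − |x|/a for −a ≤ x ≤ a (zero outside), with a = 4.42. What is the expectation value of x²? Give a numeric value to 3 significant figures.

1.95

⟨x²⟩ = ∫ x²·|ψ|² dx / ∫|ψ|² dx (integrals over the domain).
ψ is even, so ∫ over [−a, a] = 2∫₀ᵃ with ψ = 1 − x/a there: ∫₀ᵃ (1 − x/a)² dx = a/3, ∫₀ᵃ x²(1 − x/a)² dx = a³/30, ∫₀ᵃ x⁴(1 − x/a)² dx = a⁵/105.
State is unnormalized: ∫|ψ|² dx = 2.9467, and ∫ψ*·x²·ψ dx = 5.7567, so ⟨x²⟩ = 5.7567 / 2.9467.
⟨x²⟩ = 1.9536.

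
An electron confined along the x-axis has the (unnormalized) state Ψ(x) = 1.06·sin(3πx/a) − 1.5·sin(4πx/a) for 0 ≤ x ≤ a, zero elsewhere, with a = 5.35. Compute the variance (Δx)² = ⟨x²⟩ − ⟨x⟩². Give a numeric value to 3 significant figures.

1.27

Compute ⟨x⟩ and ⟨x²⟩ separately, then (Δx)² = ⟨x²⟩ − ⟨x⟩².
On 0 ≤ x ≤ a (j ≠ l): ∫sin²(jπx/a) dx = a/2, ∫sin(jπx/a)·sin(lπx/a) dx = 0; diagonal moments ∫x·sin²(jπx/a) dx = a²/4, ∫x²·sin²(jπx/a) dx = a³·(1/6 − 1/(4j²π²)); cross terms ∫x·sin(jπx/a)·sin(lπx/a) dx = 0 for j + l even and −4jla²/(π²(j² − l²)²) for j + l odd, ∫x²·sin(jπx/a)·sin(lπx/a) dx = (−1)^(j+l)·4jla³/(π²(j² − l²)²); higher powers the same way via product-to-sum and parts.
Normalization: ∫|Ψ|² dx = 9.0244.
⟨x⟩ = 3.6761 and ⟨x²⟩ = 14.782.
(Δx)² = 14.782 − (3.6761)² = 1.2690.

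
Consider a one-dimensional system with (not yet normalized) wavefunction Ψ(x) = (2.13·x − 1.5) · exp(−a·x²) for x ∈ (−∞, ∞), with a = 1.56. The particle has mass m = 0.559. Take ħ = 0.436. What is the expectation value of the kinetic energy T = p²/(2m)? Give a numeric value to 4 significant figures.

0.3948

T = −(ħ²/2m) d²/dx², so ⟨T⟩ = −(ħ²/2m) ∫ Ψ*·Ψ'' dx / ∫|Ψ|² dx; with m = 0.559.
Expand each integrand as polynomial × e^(−2ax²) and use ∫x^(2j)·e^(−2ax²) dx = (2j−1)!!/(4a)^j · √(π/(2a)), odd powers → 0; here √(π/(2a)) = 1.0035. Differentiate with the product rule, d/dx e^(−ax²) = −2ax·e^(−ax²).
State is unnormalized: ∫|Ψ|² dx = 2.9874, and ∫Ψ*·(−ħ²/2m · Ψ'') dx = 1.1794, so ⟨T⟩ = 1.1794 / 2.9874.
⟨T⟩ = 0.39481.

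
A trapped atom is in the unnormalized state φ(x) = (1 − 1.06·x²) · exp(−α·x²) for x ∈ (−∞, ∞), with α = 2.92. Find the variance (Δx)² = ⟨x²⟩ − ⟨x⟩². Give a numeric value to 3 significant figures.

Compute ⟨x⟩ and ⟨x²⟩ separately, then (Δx)² = ⟨x²⟩ − ⟨x⟩².
Expand each integrand as polynomial × e^(−2αx²) and use ∫x^(2j)·e^(−2αx²) dx = (2j−1)!!/(4α)^j · √(π/(2α)), odd powers → 0; here √(π/(2α)) = 0.73345.
Normalization: ∫|φ|² dx = 0.61844.
⟨x⟩ = 0.0000 and ⟨x²⟩ = 0.058792.
(Δx)² = 0.058792 − (0.0000)² = 0.058792.

0.0588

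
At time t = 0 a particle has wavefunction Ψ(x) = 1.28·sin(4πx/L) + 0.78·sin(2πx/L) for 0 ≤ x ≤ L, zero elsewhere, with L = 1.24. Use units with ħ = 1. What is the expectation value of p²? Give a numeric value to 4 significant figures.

81.84

p² Ψ = −ħ² d²Ψ/dx²; ⟨p²⟩ = −ħ² ∫ Ψ*·Ψ'' dx / ∫|Ψ|² dx.
d²/dx² sin(jπx/L) = −(jπ/L)²·sin(jπx/L); on 0 ≤ x ≤ L, ∫sin²(jπx/L) dx = L/2 and ∫sin(jπx/L)·sin(lπx/L) dx = 0 for j ≠ l, so only diagonal terms survive in ∫|Ψ|² and ∫Ψ·Ψ″; ∫Ψ·Ψ′ dx = [Ψ²/2] between the walls = 0.
State is unnormalized: ∫|Ψ|² dx = 1.3930, and ∫Ψ*·(−ħ² Ψ'') dx = 114.01, so ⟨p²⟩ = 114.01 / 1.3930.
⟨p²⟩ = 81.844.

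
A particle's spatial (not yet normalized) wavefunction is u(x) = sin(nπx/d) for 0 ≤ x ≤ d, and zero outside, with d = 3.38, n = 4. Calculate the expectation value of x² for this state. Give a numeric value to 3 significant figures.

⟨x²⟩ = ∫ x²·|u|² dx / ∫|u|² dx (integrals over the domain).
With sin²θ = (1 − cos2θ)/2 on 0 ≤ x ≤ d: ∫sin²(nπx/d) dx = d/2, ∫x·sin²(nπx/d) dx = d²/4, ∫x²·sin²(nπx/d) dx = d³·(1/6 − 1/(4n²π²)); higher powers xᵏ the same way, integrating xᵏ·cos(2nπx/d) by parts.
State is unnormalized: ∫|u|² dx = 1.6900, and ∫u*·x²·u dx = 6.3746, so ⟨x²⟩ = 6.3746 / 1.6900.
⟨x²⟩ = 3.7720.

3.77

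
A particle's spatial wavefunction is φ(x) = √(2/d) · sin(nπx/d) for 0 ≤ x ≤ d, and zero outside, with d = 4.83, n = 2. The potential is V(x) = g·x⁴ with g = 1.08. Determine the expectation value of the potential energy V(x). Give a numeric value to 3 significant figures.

⟨V⟩ = ∫ V(x)·|φ|² dx.
With sin²θ = (1 − cos2θ)/2 on 0 ≤ x ≤ d: ∫sin²(nπx/d) dx = d/2, ∫x·sin²(nπx/d) dx = d²/4, ∫x²·sin²(nπx/d) dx = d³·(1/6 − 1/(4n²π²)); higher powers xᵏ the same way, integrating xᵏ·cos(2nπx/d) by parts.
⟨V⟩ = 103.23.

103.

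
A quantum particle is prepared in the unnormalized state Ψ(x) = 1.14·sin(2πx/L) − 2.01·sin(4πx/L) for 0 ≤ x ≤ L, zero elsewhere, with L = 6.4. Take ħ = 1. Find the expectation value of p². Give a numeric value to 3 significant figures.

3.15

p² Ψ = −ħ² d²Ψ/dx²; ⟨p²⟩ = −ħ² ∫ Ψ*·Ψ'' dx / ∫|Ψ|² dx.
d²/dx² sin(jπx/L) = −(jπ/L)²·sin(jπx/L); on 0 ≤ x ≤ L, ∫sin²(jπx/L) dx = L/2 and ∫sin(jπx/L)·sin(lπx/L) dx = 0 for j ≠ l, so only diagonal terms survive in ∫|Ψ|² and ∫Ψ·Ψ″; ∫Ψ·Ψ′ dx = [Ψ²/2] between the walls = 0.
State is unnormalized: ∫|Ψ|² dx = 17.087, and ∫Ψ*·(−ħ² Ψ'') dx = 53.851, so ⟨p²⟩ = 53.851 / 17.087.
⟨p²⟩ = 3.1516.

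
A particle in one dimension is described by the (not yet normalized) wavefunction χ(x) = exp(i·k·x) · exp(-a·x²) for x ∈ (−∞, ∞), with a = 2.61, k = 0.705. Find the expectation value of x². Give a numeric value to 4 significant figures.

0.09579

⟨x²⟩ = ∫ x²·|χ|² dx / ∫|χ|² dx (integrals over the domain).
Gaussian moments: ∫x^(2j)·e^(−2ax²) dx = (2j−1)!!/(4a)^j · √(π/(2a)), odd powers integrate to 0; here √(π/(2a)) = 0.77578.
State is unnormalized: ∫|χ|² dx = 0.77578, and ∫χ*·x²·χ dx = 0.074309, so ⟨x²⟩ = 0.074309 / 0.77578.
⟨x²⟩ = 0.095785.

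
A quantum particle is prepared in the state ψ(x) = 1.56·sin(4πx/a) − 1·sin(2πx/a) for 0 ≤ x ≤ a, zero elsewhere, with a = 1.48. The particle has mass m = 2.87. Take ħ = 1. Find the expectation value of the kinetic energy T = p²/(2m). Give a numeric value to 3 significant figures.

9.82

T = −(ħ²/2m) d²/dx², so ⟨T⟩ = −(ħ²/2m) ∫ ψ*·ψ'' dx / ∫|ψ|² dx; with m = 2.87.
d²/dx² sin(jπx/a) = −(jπ/a)²·sin(jπx/a); on 0 ≤ x ≤ a, ∫sin²(jπx/a) dx = a/2 and ∫sin(jπx/a)·sin(lπx/a) dx = 0 for j ≠ l, so only diagonal terms survive in ∫|ψ|² and ∫ψ·ψ″; ∫ψ·ψ′ dx = [ψ²/2] between the walls = 0.
State is unnormalized: ∫|ψ|² dx = 2.5409, and ∫ψ*·(−ħ²/2m · ψ'') dx = 24.942, so ⟨T⟩ = 24.942 / 2.5409.
⟨T⟩ = 9.8164.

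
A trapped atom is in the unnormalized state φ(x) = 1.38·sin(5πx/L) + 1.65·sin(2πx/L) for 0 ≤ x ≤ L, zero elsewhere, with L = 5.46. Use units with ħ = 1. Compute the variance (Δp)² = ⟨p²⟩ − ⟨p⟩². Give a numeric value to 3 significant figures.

Compute ⟨p⟩ and ⟨p²⟩ separately; (Δp)² = ⟨p²⟩ − ⟨p⟩².
d²/dx² sin(jπx/L) = −(jπ/L)²·sin(jπx/L); on 0 ≤ x ≤ L, ∫sin²(jπx/L) dx = L/2 and ∫sin(jπx/L)·sin(lπx/L) dx = 0 for j ≠ l, so only diagonal terms survive in ∫|φ|² and ∫φ·φ″; ∫φ·φ′ dx = [φ²/2] between the walls = 0.
Normalization: ∫|φ|² dx = 12.631.
⟨p⟩ = 0.0000 and ⟨p²⟩ = 4.1858.
(Δp)² = 4.1858 − (0.0000)² = 4.1858.

4.19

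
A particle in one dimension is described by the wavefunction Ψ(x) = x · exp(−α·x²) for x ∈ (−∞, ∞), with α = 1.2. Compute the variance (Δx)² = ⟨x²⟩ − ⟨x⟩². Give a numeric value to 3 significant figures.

Compute ⟨x⟩ and ⟨x²⟩ separately, then (Δx)² = ⟨x²⟩ − ⟨x⟩².
Expand each integrand as polynomial × e^(−2αx²) and use ∫x^(2j)·e^(−2αx²) dx = (2j−1)!!/(4α)^j · √(π/(2α)), odd powers → 0; here √(π/(2α)) = 1.1441.
Normalization: ∫|Ψ|² dx = 0.23836.
⟨x⟩ = 0.0000 and ⟨x²⟩ = 0.62500.
(Δx)² = 0.62500 − (0.0000)² = 0.62500.

0.625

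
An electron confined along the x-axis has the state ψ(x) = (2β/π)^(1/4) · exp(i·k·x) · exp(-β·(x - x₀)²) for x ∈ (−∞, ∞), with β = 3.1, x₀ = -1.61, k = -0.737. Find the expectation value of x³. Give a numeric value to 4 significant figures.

-4.563

⟨x³⟩ = ∫ x³·|ψ|² dx (integrals over the domain).
Gaussian moments (u = x − x₀): ∫u^(2j)·e^(−2βu²) du = (2j−1)!!/(4β)^j · √(π/(2β)), odd powers integrate to 0; here √(π/(2β)) = 0.71183.
⟨x³⟩ = -4.5628.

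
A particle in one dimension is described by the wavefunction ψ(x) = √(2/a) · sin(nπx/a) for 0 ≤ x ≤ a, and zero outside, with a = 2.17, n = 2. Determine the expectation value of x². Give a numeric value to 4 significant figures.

1.510

⟨x²⟩ = ∫ x²·|ψ|² dx (integrals over the domain).
With sin²θ = (1 − cos2θ)/2 on 0 ≤ x ≤ a: ∫sin²(nπx/a) dx = a/2, ∫x·sin²(nπx/a) dx = a²/4, ∫x²·sin²(nπx/a) dx = a³·(1/6 − 1/(4n²π²)); higher powers xᵏ the same way, integrating xᵏ·cos(2nπx/a) by parts.
⟨x²⟩ = 1.5100.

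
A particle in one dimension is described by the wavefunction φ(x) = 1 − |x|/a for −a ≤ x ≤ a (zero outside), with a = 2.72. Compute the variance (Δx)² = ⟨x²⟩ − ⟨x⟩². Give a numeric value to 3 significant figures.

Compute ⟨x⟩ and ⟨x²⟩ separately, then (Δx)² = ⟨x²⟩ − ⟨x⟩².
φ is even, so ∫ over [−a, a] = 2∫₀ᵃ with φ = 1 − x/a there: ∫₀ᵃ (1 − x/a)² dx = a/3, ∫₀ᵃ x²(1 − x/a)² dx = a³/30, ∫₀ᵃ x⁴(1 − x/a)² dx = a⁵/105.
Normalization: ∫|φ|² dx = 1.8133.
⟨x⟩ = 0.0000 and ⟨x²⟩ = 0.73984.
(Δx)² = 0.73984 − (0.0000)² = 0.73984.

0.740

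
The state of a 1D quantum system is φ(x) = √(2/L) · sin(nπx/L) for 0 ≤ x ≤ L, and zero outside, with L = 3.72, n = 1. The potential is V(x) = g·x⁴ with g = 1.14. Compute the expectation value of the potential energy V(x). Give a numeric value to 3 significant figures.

⟨V⟩ = ∫ V(x)·|φ|² dx.
With sin²θ = (1 − cos2θ)/2 on 0 ≤ x ≤ L: ∫sin²(nπx/L) dx = L/2, ∫x·sin²(nπx/L) dx = L²/4, ∫x²·sin²(nπx/L) dx = L³·(1/6 − 1/(4n²π²)); higher powers xᵏ the same way, integrating xᵏ·cos(2nπx/L) by parts.
⟨V⟩ = 24.904.

24.9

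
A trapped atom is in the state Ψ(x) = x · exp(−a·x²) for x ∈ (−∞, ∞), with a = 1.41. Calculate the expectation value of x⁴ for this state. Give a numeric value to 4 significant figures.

⟨x⁴⟩ = ∫ x⁴·|Ψ|² dx / ∫|Ψ|² dx (integrals over the domain).
Expand each integrand as polynomial × e^(−2ax²) and use ∫x^(2j)·e^(−2ax²) dx = (2j−1)!!/(4a)^j · √(π/(2a)), odd powers → 0; here √(π/(2a)) = 1.0555.
State is unnormalized: ∫|Ψ|² dx = 0.18714, and ∫Ψ*·x⁴·Ψ dx = 0.088248, so ⟨x⁴⟩ = 0.088248 / 0.18714.
⟨x⁴⟩ = 0.47156.

0.4716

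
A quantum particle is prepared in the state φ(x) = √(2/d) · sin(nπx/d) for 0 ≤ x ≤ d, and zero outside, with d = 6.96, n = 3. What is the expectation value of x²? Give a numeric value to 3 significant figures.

⟨x²⟩ = ∫ x²·|φ|² dx (integrals over the domain).
With sin²θ = (1 − cos2θ)/2 on 0 ≤ x ≤ d: ∫sin²(nπx/d) dx = d/2, ∫x·sin²(nπx/d) dx = d²/4, ∫x²·sin²(nπx/d) dx = d³·(1/6 − 1/(4n²π²)); higher powers xᵏ the same way, integrating xᵏ·cos(2nπx/d) by parts.
⟨x²⟩ = 15.875.

15.9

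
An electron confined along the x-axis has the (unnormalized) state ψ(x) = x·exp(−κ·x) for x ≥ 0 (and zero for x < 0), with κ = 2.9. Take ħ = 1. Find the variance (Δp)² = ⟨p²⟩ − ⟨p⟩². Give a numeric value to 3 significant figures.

Compute ⟨p⟩ and ⟨p²⟩ separately; (Δp)² = ⟨p²⟩ − ⟨p⟩².
Differentiate x·exp(−κ·x) with the product rule; every integrand then reduces to terms xʲ·e^(−2κx) on [0, ∞), with ∫₀^∞ xʲ·e^(−2κx) dx = j!/(2κ)^(j+1).
Normalization: ∫|ψ|² dx = 0.010251.
⟨p⟩ = 0.0000 and ⟨p²⟩ = 8.4100.
(Δp)² = 8.4100 − (0.0000)² = 8.4100.

8.41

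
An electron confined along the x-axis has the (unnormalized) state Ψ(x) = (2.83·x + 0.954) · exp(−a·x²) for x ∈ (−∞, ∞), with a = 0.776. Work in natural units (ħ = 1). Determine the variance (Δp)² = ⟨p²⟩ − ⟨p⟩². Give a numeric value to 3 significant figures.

Compute ⟨p⟩ and ⟨p²⟩ separately; (Δp)² = ⟨p²⟩ − ⟨p⟩².
Expand each integrand as polynomial × e^(−2ax²) and use ∫x^(2j)·e^(−2ax²) dx = (2j−1)!!/(4a)^j · √(π/(2a)), odd powers → 0; here √(π/(2a)) = 1.4228. Differentiate with the product rule, d/dx e^(−ax²) = −2ax·e^(−ax²).
Normalization: ∫|Ψ|² dx = 4.9658.
⟨p⟩ = 0.0000 and ⟨p²⟩ = 1.9233.
(Δp)² = 1.9233 − (0.0000)² = 1.9233.

1.92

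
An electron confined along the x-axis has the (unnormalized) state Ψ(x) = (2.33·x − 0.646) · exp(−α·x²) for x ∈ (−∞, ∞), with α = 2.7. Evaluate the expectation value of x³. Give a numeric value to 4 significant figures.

-0.08416

⟨x³⟩ = ∫ x³·|Ψ|² dx / ∫|Ψ|² dx (integrals over the domain).
Expand each integrand as polynomial × e^(−2αx²) and use ∫x^(2j)·e^(−2αx²) dx = (2j−1)!!/(4α)^j · √(π/(2α)), odd powers → 0; here √(π/(2α)) = 0.76274.
State is unnormalized: ∫|Ψ|² dx = 0.70172, and ∫Ψ*·x³·Ψ dx = -0.059057, so ⟨x³⟩ = -0.059057 / 0.70172.
⟨x³⟩ = -0.084160.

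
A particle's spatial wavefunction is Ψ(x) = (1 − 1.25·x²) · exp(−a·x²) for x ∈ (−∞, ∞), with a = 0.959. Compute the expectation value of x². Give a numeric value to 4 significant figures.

⟨x²⟩ = ∫ x²·|Ψ|² dx / ∫|Ψ|² dx (integrals over the domain).
Expand each integrand as polynomial × e^(−2ax²) and use ∫x^(2j)·e^(−2ax²) dx = (2j−1)!!/(4a)^j · √(π/(2a)), odd powers → 0; here √(π/(2a)) = 1.2798.
State is unnormalized: ∫|Ψ|² dx = 0.85343, and ∫Ψ*·x²·Ψ dx = 0.21273, so ⟨x²⟩ = 0.21273 / 0.85343.
⟨x²⟩ = 0.24926.

0.2493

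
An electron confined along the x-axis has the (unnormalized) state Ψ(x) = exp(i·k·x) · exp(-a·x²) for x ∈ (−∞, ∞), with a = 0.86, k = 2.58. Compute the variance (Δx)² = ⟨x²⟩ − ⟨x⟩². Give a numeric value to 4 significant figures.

0.2907

Compute ⟨x⟩ and ⟨x²⟩ separately, then (Δx)² = ⟨x²⟩ − ⟨x⟩².
Gaussian moments: ∫x^(2j)·e^(−2ax²) dx = (2j−1)!!/(4a)^j · √(π/(2a)), odd powers integrate to 0; here √(π/(2a)) = 1.3515.
Normalization: ∫|Ψ|² dx = 1.3515.
⟨x⟩ = 0.0000 and ⟨x²⟩ = 0.29070.
(Δx)² = 0.29070 − (0.0000)² = 0.29070.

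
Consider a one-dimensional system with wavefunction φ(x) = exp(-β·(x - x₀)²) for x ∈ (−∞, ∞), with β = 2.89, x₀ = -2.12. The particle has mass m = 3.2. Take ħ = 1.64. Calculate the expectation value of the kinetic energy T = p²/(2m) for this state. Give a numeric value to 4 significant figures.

T = −(ħ²/2m) d²/dx², so ⟨T⟩ = −(ħ²/2m) ∫ φ*·φ'' dx / ∫|φ|² dx; with m = 3.2.
Gaussian moments (u = x − x₀): ∫u^(2j)·e^(−2βu²) du = (2j−1)!!/(4β)^j · √(π/(2β)), odd powers integrate to 0; here √(π/(2β)) = 0.73724. Derivatives: d/dx e^(−βu²) = −2βu·e^(−βu²), d²/dx² e^(−βu²) = (4β²u² − 2β)·e^(−βu²).
State is unnormalized: ∫|φ|² dx = 0.73724, and ∫φ*·(−ħ²/2m · φ'') dx = 0.89540, so ⟨T⟩ = 0.89540 / 0.73724.
⟨T⟩ = 1.2145.

1.215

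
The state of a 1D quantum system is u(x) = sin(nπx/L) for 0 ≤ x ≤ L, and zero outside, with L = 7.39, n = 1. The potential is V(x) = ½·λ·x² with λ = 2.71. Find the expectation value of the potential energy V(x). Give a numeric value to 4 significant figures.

20.92

⟨V⟩ = ∫ V(x)·|u|² dx / ∫|u|² dx.
With sin²θ = (1 − cos2θ)/2 on 0 ≤ x ≤ L: ∫sin²(nπx/L) dx = L/2, ∫x·sin²(nπx/L) dx = L²/4, ∫x²·sin²(nπx/L) dx = L³·(1/6 − 1/(4n²π²)); higher powers xᵏ the same way, integrating xᵏ·cos(2nπx/L) by parts.
State is unnormalized: ∫|u|² dx = 3.6950, and ∫u*·V(x)·u dx = 77.291, so ⟨V⟩ = 77.291 / 3.6950.
⟨V⟩ = 20.918.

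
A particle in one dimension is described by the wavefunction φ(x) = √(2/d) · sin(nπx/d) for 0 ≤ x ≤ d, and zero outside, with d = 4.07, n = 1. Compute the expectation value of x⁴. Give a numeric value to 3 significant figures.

⟨x⁴⟩ = ∫ x⁴·|φ|² dx (integrals over the domain).
With sin²θ = (1 − cos2θ)/2 on 0 ≤ x ≤ d: ∫sin²(nπx/d) dx = d/2, ∫x·sin²(nπx/d) dx = d²/4, ∫x²·sin²(nπx/d) dx = d³·(1/6 − 1/(4n²π²)); higher powers xᵏ the same way, integrating xᵏ·cos(2nπx/d) by parts.
⟨x⁴⟩ = 31.302.

31.3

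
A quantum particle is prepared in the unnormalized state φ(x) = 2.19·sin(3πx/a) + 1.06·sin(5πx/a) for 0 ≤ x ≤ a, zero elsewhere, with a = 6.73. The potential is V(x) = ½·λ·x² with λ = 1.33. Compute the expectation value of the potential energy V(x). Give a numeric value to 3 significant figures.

⟨V⟩ = ∫ V(x)·|φ|² dx / ∫|φ|² dx.
On 0 ≤ x ≤ a (j ≠ l): ∫sin²(jπx/a) dx = a/2, ∫sin(jπx/a)·sin(lπx/a) dx = 0; diagonal moments ∫x·sin²(jπx/a) dx = a²/4, ∫x²·sin²(jπx/a) dx = a³·(1/6 − 1/(4j²π²)); cross terms ∫x·sin(jπx/a)·sin(lπx/a) dx = 0 for j + l even and −4jla²/(π²(j² − l²)²) for j + l odd, ∫x²·sin(jπx/a)·sin(lπx/a) dx = (−1)^(j+l)·4jla³/(π²(j² − l²)²); higher powers the same way via product-to-sum and parts.
State is unnormalized: ∫|φ|² dx = 19.920, and ∫φ*·V(x)·φ dx = 219.38, so ⟨V⟩ = 219.38 / 19.920.
⟨V⟩ = 11.013.

11.0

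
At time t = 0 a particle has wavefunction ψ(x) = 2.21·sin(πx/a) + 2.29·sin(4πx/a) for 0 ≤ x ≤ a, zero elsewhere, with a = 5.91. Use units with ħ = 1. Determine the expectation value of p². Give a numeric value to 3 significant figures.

2.48

p² ψ = −ħ² d²ψ/dx²; ⟨p²⟩ = −ħ² ∫ ψ*·ψ'' dx / ∫|ψ|² dx.
d²/dx² sin(jπx/a) = −(jπ/a)²·sin(jπx/a); on 0 ≤ x ≤ a, ∫sin²(jπx/a) dx = a/2 and ∫sin(jπx/a)·sin(lπx/a) dx = 0 for j ≠ l, so only diagonal terms survive in ∫|ψ|² and ∫ψ·ψ″; ∫ψ·ψ′ dx = [ψ²/2] between the walls = 0.
State is unnormalized: ∫|ψ|² dx = 29.929, and ∫ψ*·(−ħ² ψ'') dx = 74.139, so ⟨p²⟩ = 74.139 / 29.929.
⟨p²⟩ = 2.4772.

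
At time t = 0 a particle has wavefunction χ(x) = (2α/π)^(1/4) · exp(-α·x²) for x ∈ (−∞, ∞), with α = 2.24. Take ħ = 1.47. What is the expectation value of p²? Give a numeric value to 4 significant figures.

4.840

p² χ = −ħ² d²χ/dx²; ⟨p²⟩ = −ħ² ∫ χ*·χ'' dx.
Gaussian moments: ∫x^(2j)·e^(−2αx²) dx = (2j−1)!!/(4α)^j · √(π/(2α)), odd powers integrate to 0; here √(π/(2α)) = 0.83741. Derivatives: d/dx e^(−αx²) = −2αx·e^(−αx²), d²/dx² e^(−αx²) = (4α²x² − 2α)·e^(−αx²).
⟨p²⟩ = 4.8404.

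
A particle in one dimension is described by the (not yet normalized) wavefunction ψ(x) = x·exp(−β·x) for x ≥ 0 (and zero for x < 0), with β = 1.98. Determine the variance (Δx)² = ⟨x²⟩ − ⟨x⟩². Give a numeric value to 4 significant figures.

0.1913

Compute ⟨x⟩ and ⟨x²⟩ separately, then (Δx)² = ⟨x²⟩ − ⟨x⟩².
Every integrand reduces to terms xʲ·e^(−2βx) on [0, ∞); use ∫₀^∞ xʲ·e^(−2βx) dx = j!/(2β)^(j+1).
Normalization: ∫|ψ|² dx = 0.032207.
⟨x⟩ = 0.75758 and ⟨x²⟩ = 0.76523.
(Δx)² = 0.76523 − (0.75758)² = 0.19131.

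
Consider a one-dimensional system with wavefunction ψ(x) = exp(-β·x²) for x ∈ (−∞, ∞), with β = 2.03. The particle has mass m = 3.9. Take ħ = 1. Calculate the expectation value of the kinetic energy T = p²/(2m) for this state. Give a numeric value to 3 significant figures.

T = −(ħ²/2m) d²/dx², so ⟨T⟩ = −(ħ²/2m) ∫ ψ*·ψ'' dx / ∫|ψ|² dx; with m = 3.9.
Gaussian moments: ∫x^(2j)·e^(−2βx²) dx = (2j−1)!!/(4β)^j · √(π/(2β)), odd powers integrate to 0; here √(π/(2β)) = 0.87965. Derivatives: d/dx e^(−βx²) = −2βx·e^(−βx²), d²/dx² e^(−βx²) = (4β²x² − 2β)·e^(−βx²).
State is unnormalized: ∫|ψ|² dx = 0.87965, and ∫ψ*·(−ħ²/2m · ψ'') dx = 0.22894, so ⟨T⟩ = 0.22894 / 0.87965.
⟨T⟩ = 0.26026.

0.260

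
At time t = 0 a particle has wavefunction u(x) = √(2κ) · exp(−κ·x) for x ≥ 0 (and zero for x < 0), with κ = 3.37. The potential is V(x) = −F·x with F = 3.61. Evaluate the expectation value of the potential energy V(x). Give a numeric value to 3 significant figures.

-0.536

⟨V⟩ = ∫ V(x)·|u|² dx.
Every integrand reduces to terms xʲ·e^(−2κx) on [0, ∞); use ∫₀^∞ xʲ·e^(−2κx) dx = j!/(2κ)^(j+1).
⟨V⟩ = -0.53561.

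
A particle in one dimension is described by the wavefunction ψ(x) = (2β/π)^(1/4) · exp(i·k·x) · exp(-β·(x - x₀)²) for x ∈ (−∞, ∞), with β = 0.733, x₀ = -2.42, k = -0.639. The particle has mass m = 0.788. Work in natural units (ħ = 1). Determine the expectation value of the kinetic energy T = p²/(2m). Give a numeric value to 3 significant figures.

T = −(ħ²/2m) d²/dx², so ⟨T⟩ = −(ħ²/2m) ∫ ψ*·ψ'' dx; with m = 0.788.
Gaussian moments (u = x − x₀): ∫u^(2j)·e^(−2βu²) du = (2j−1)!!/(4β)^j · √(π/(2β)), odd powers integrate to 0; here √(π/(2β)) = 1.4639. Derivatives: ψ′ = (ik − 2βu)·ψ, ψ″ = ((ik − 2βu)² − 2β)·ψ; the odd-in-u pieces drop out.
⟨T⟩ = 0.72419.

0.724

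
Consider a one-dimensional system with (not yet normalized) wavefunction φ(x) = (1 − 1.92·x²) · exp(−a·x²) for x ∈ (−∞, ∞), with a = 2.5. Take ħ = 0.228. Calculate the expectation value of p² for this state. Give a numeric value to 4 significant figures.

0.2937

p² φ = −ħ² d²φ/dx²; ⟨p²⟩ = −ħ² ∫ φ*·φ'' dx / ∫|φ|² dx.
Expand each integrand as polynomial × e^(−2ax²) and use ∫x^(2j)·e^(−2ax²) dx = (2j−1)!!/(4a)^j · √(π/(2a)), odd powers → 0; here √(π/(2a)) = 0.79267. Differentiate with the product rule, d/dx e^(−ax²) = −2ax·e^(−ax²).
State is unnormalized: ∫|φ|² dx = 0.57594, and ∫φ*·(−ħ² φ'') dx = 0.16916, so ⟨p²⟩ = 0.16916 / 0.57594.
⟨p²⟩ = 0.29370.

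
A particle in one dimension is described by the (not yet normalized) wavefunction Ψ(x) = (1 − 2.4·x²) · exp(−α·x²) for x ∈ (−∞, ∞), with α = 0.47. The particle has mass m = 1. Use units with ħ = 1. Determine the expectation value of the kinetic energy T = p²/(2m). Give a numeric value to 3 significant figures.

T = −(ħ²/2m) d²/dx², so ⟨T⟩ = −(ħ²/2m) ∫ Ψ*·Ψ'' dx / ∫|Ψ|² dx; with m = 1.
Expand each integrand as polynomial × e^(−2αx²) and use ∫x^(2j)·e^(−2αx²) dx = (2j−1)!!/(4α)^j · √(π/(2α)), odd powers → 0; here √(π/(2α)) = 1.8281. Differentiate with the product rule, d/dx e^(−αx²) = −2αx·e^(−αx²).
State is unnormalized: ∫|Ψ|² dx = 6.0985, and ∫Ψ*·(−ħ²/2m · Ψ'') dx = 6.4275, so ⟨T⟩ = 6.4275 / 6.0985.
⟨T⟩ = 1.0539.

1.05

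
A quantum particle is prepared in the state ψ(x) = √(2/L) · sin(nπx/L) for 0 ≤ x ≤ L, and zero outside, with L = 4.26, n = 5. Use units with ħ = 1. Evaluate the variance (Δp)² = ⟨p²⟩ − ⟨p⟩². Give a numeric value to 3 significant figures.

Compute ⟨p⟩ and ⟨p²⟩ separately; (Δp)² = ⟨p²⟩ − ⟨p⟩².
d/dx sin(nπx/L) = (nπ/L)·cos(nπx/L) and d²/dx² sin(nπx/L) = −(nπ/L)²·sin(nπx/L); on 0 ≤ x ≤ L, ∫sin²(nπx/L) dx = L/2 and ∫sin(nπx/L)·cos(nπx/L) dx = 0.
⟨p⟩ = 0.0000 and ⟨p²⟩ = 13.596.
(Δp)² = 13.596 − (0.0000)² = 13.596.

13.6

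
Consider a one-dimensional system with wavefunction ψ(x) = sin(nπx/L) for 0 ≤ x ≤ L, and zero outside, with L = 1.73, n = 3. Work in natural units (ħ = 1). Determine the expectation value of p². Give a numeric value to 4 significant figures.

p² ψ = −ħ² d²ψ/dx²; ⟨p²⟩ = −ħ² ∫ ψ*·ψ'' dx / ∫|ψ|² dx.
d/dx sin(nπx/L) = (nπ/L)·cos(nπx/L) and d²/dx² sin(nπx/L) = −(nπ/L)²·sin(nπx/L); on 0 ≤ x ≤ L, ∫sin²(nπx/L) dx = L/2 and ∫sin(nπx/L)·cos(nπx/L) dx = 0.
State is unnormalized: ∫|ψ|² dx = 0.86500, and ∫ψ*·(−ħ² ψ'') dx = 25.672, so ⟨p²⟩ = 25.672 / 0.86500.
⟨p²⟩ = 29.679.

29.68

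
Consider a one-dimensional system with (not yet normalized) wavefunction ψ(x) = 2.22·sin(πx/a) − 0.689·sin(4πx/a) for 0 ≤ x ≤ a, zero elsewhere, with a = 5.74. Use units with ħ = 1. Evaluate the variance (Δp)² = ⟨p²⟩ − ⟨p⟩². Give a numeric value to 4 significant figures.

Compute ⟨p⟩ and ⟨p²⟩ separately; (Δp)² = ⟨p²⟩ − ⟨p⟩².
d²/dx² sin(jπx/a) = −(jπ/a)²·sin(jπx/a); on 0 ≤ x ≤ a, ∫sin²(jπx/a) dx = a/2 and ∫sin(jπx/a)·sin(lπx/a) dx = 0 for j ≠ l, so only diagonal terms survive in ∫|ψ|² and ∫ψ·ψ″; ∫ψ·ψ′ dx = [ψ²/2] between the walls = 0.
Normalization: ∫|ψ|² dx = 15.507.
⟨p⟩ = 0.0000 and ⟨p²⟩ = 0.69434.
(Δp)² = 0.69434 − (0.0000)² = 0.69434.

0.6943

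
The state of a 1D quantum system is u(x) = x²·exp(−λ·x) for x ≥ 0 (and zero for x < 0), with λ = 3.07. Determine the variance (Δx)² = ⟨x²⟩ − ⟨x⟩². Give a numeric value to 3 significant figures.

Compute ⟨x⟩ and ⟨x²⟩ separately, then (Δx)² = ⟨x²⟩ − ⟨x⟩².
Every integrand reduces to terms xʲ·e^(−2λx) on [0, ∞); use ∫₀^∞ xʲ·e^(−2λx) dx = j!/(2λ)^(j+1).
Normalization: ∫|u|² dx = 0.0027502.
⟨x⟩ = 0.81433 and ⟨x²⟩ = 0.79576.
(Δx)² = 0.79576 − (0.81433)² = 0.13263.

0.133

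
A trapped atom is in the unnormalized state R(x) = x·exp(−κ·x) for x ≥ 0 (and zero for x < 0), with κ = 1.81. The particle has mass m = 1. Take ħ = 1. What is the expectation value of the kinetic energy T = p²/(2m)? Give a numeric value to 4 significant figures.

1.638

T = −(ħ²/2m) d²/dx², so ⟨T⟩ = −(ħ²/2m) ∫ R*·R'' dx / ∫|R|² dx; with m = 1.
Differentiate x·exp(−κ·x) with the product rule; every integrand then reduces to terms xʲ·e^(−2κx) on [0, ∞), with ∫₀^∞ xʲ·e^(−2κx) dx = j!/(2κ)^(j+1).
State is unnormalized: ∫|R|² dx = 0.042160, and ∫R*·(−ħ²/2m · R'') dx = 0.069061, so ⟨T⟩ = 0.069061 / 0.042160.
⟨T⟩ = 1.6381.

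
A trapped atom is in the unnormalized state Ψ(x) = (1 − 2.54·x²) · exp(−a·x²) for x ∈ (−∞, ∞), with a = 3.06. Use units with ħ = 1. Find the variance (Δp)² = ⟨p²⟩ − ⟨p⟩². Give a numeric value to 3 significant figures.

Compute ⟨p⟩ and ⟨p²⟩ separately; (Δp)² = ⟨p²⟩ − ⟨p⟩².
Expand each integrand as polynomial × e^(−2ax²) and use ∫x^(2j)·e^(−2ax²) dx = (2j−1)!!/(4a)^j · √(π/(2a)), odd powers → 0; here √(π/(2a)) = 0.71647. Differentiate with the product rule, d/dx e^(−ax²) = −2ax·e^(−ax²).
Normalization: ∫|Ψ|² dx = 0.51167.
⟨p⟩ = 0.0000 and ⟨p²⟩ = 7.3547.
(Δp)² = 7.3547 − (0.0000)² = 7.3547.

7.35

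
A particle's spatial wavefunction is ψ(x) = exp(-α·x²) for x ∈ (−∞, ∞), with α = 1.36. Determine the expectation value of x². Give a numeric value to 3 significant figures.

0.184

⟨x²⟩ = ∫ x²·|ψ|² dx / ∫|ψ|² dx (integrals over the domain).
Gaussian moments: ∫x^(2j)·e^(−2αx²) dx = (2j−1)!!/(4α)^j · √(π/(2α)), odd powers integrate to 0; here √(π/(2α)) = 1.0747.
State is unnormalized: ∫|ψ|² dx = 1.0747, and ∫ψ*·x²·ψ dx = 0.19756, so ⟨x²⟩ = 0.19756 / 1.0747.
⟨x²⟩ = 0.18382.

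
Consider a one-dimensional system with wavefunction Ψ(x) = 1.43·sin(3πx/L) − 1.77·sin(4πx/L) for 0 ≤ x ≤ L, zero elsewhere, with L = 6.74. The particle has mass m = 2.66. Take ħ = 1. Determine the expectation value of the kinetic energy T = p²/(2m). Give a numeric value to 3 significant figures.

T = −(ħ²/2m) d²/dx², so ⟨T⟩ = −(ħ²/2m) ∫ Ψ*·Ψ'' dx / ∫|Ψ|² dx; with m = 2.66.
d²/dx² sin(jπx/L) = −(jπ/L)²·sin(jπx/L); on 0 ≤ x ≤ L, ∫sin²(jπx/L) dx = L/2 and ∫sin(jπx/L)·sin(lπx/L) dx = 0 for j ≠ l, so only diagonal terms survive in ∫|Ψ|² and ∫Ψ·Ψ″; ∫Ψ·Ψ′ dx = [Ψ²/2] between the walls = 0.
State is unnormalized: ∫|Ψ|² dx = 17.449, and ∫Ψ*·(−ħ²/2m · Ψ'') dx = 9.4315, so ⟨T⟩ = 9.4315 / 17.449.
⟨T⟩ = 0.54051.

0.541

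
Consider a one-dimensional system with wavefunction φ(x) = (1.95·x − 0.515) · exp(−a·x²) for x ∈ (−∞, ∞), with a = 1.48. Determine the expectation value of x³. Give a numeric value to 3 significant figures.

⟨x³⟩ = ∫ x³·|φ|² dx / ∫|φ|² dx (integrals over the domain).
Expand each integrand as polynomial × e^(−2ax²) and use ∫x^(2j)·e^(−2ax²) dx = (2j−1)!!/(4a)^j · √(π/(2a)), odd powers → 0; here √(π/(2a)) = 1.0302.
State is unnormalized: ∫|φ|² dx = 0.93496, and ∫φ*·x³·φ dx = -0.17712, so ⟨x³⟩ = -0.17712 / 0.93496.
⟨x³⟩ = -0.18945.

-0.189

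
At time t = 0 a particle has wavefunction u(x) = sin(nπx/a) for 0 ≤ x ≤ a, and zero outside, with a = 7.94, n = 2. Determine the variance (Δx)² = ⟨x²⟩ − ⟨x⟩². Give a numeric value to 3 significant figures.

Compute ⟨x⟩ and ⟨x²⟩ separately, then (Δx)² = ⟨x²⟩ − ⟨x⟩².
With sin²θ = (1 − cos2θ)/2 on 0 ≤ x ≤ a: ∫sin²(nπx/a) dx = a/2, ∫x·sin²(nπx/a) dx = a²/4, ∫x²·sin²(nπx/a) dx = a³·(1/6 − 1/(4n²π²)); higher powers xᵏ the same way, integrating xᵏ·cos(2nπx/a) by parts.
Normalization: ∫|u|² dx = 3.9700.
⟨x⟩ = 3.9700 and ⟨x²⟩ = 20.216.
(Δx)² = 20.216 − (3.9700)² = 4.4552.

4.46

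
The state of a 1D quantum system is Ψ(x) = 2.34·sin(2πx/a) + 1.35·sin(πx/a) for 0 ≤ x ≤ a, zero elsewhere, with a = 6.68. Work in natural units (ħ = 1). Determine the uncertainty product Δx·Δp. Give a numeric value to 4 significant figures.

1.088

Δx = √(⟨x²⟩−⟨x⟩²), Δp = √(⟨p²⟩−⟨p⟩²).
On 0 ≤ x ≤ a (j ≠ l): ∫sin²(jπx/a) dx = a/2, ∫sin(jπx/a)·sin(lπx/a) dx = 0; diagonal moments ∫x·sin²(jπx/a) dx = a²/4, ∫x²·sin²(jπx/a) dx = a³·(1/6 − 1/(4j²π²)); cross terms ∫x·sin(jπx/a)·sin(lπx/a) dx = 0 for j + l even and −4jla²/(π²(j² − l²)²) for j + l odd, ∫x²·sin(jπx/a)·sin(lπx/a) dx = (−1)^(j+l)·4jla³/(π²(j² − l²)²); higher powers the same way via product-to-sum and parts. d²/dx² sin(jπx/a) = −(jπ/a)²·sin(jπx/a); on 0 ≤ x ≤ a, ∫sin²(jπx/a) dx = a/2 and ∫sin(jπx/a)·sin(lπx/a) dx = 0 for j ≠ l, so only diagonal terms survive in ∫|Ψ|² and ∫Ψ·Ψ″; ∫Ψ·Ψ′ dx = [Ψ²/2] between the walls = 0.
Normalization: ∫|Ψ|² dx = 24.376.
⟨x⟩ = 2.2983, ⟨x²⟩ = 6.9273 ⇒ Δx = 1.2826.
⟨p⟩ = 0.0000, ⟨p²⟩ = 0.71902 ⇒ Δp = 0.84795.
Δx·Δp = 1.0875.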